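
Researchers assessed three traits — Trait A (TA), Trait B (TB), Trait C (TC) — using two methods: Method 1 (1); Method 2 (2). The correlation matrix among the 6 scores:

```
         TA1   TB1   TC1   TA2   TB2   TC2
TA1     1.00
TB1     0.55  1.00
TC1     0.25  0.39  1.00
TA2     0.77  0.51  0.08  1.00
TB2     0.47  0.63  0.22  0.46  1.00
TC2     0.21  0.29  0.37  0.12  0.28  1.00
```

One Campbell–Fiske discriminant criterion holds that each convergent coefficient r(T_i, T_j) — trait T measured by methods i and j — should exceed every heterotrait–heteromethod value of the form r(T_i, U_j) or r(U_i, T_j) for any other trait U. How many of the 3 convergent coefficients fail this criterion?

Checking each validity diagonal entry against its comparison values:
TA (methods 1·2): 0.77 vs {0.47, 0.51, 0.21, 0.08} → pass.
TB (methods 1·2): 0.63 vs {0.51, 0.47, 0.29, 0.22} → pass.
TC (methods 1·2): 0.37 vs {0.08, 0.21, 0.22, 0.29} → pass.
0 of 3 fail.

0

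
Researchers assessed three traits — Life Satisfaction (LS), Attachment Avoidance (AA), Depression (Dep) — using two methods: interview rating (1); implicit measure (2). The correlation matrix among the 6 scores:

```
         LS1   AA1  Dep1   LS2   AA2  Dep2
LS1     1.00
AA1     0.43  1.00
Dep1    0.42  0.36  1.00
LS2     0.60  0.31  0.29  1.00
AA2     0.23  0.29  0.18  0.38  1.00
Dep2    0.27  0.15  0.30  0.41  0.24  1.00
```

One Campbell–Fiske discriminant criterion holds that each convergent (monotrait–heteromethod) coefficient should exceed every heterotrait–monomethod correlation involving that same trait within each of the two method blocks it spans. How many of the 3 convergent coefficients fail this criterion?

Checking each validity diagonal entry against its comparison values:
LS (methods 1·2): 0.60 vs {0.43, 0.38, 0.42, 0.41} → pass.
AA (methods 1·2): 0.29 vs {0.43, 0.38, 0.36, 0.24} → fail.
Dep (methods 1·2): 0.30 vs {0.42, 0.41, 0.36, 0.24} → fail.
2 of 3 fail.

2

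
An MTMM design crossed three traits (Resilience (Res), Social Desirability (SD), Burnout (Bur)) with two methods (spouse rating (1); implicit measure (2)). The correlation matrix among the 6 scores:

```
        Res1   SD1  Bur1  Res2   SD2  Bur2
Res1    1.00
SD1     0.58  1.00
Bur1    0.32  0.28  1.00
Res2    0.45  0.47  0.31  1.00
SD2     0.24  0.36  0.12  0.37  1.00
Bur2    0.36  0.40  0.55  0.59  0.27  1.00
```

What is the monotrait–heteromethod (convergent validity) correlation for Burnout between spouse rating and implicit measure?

0.55

Same trait (Bur), different methods: r(Bur1, Bur2) = 0.55.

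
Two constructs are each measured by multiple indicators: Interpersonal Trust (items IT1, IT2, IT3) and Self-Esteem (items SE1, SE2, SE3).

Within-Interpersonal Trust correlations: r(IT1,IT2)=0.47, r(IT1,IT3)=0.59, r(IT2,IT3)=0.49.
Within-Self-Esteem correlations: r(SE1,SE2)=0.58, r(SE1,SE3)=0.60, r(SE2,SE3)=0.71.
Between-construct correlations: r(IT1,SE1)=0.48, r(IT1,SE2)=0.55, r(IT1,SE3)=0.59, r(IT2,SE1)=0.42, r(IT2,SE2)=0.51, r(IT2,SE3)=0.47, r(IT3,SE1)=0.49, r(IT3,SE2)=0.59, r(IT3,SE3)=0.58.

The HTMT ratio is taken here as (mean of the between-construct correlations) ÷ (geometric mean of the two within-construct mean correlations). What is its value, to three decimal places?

0.911

Between-construct mean = 4.68/9 = 0.5200.
Mean within-IT = 1.55/3 = 0.5167; mean within-SE = 1.89/3 = 0.6300.
Geometric mean = √(0.5167 × 0.6300) = 0.5705.
HTMT = 0.5200 / 0.5705 = 0.911.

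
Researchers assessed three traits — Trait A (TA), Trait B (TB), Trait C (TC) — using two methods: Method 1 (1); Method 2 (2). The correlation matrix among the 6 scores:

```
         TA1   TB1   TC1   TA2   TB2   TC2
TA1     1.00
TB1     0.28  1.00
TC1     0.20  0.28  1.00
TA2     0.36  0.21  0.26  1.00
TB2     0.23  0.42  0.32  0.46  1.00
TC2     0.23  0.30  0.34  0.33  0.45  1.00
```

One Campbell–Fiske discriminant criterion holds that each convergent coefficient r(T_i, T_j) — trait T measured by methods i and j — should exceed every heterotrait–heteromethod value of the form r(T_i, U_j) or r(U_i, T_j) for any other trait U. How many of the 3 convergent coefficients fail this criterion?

Convergent coefficients and their comparison sets:
TA (methods 1·2): 0.36 vs {0.23, 0.21, 0.23, 0.26} → pass.
TB (methods 1·2): 0.42 vs {0.21, 0.23, 0.30, 0.32} → pass.
TC (methods 1·2): 0.34 vs {0.26, 0.23, 0.32, 0.30} → pass.
0 of 3 fail.

0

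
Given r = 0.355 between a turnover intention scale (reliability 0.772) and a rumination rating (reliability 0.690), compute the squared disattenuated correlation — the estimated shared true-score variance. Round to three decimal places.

Disattenuated r = 0.355 / √(0.772 × 0.690) = 0.355 / 0.7298 = 0.4864.
Shared true-score variance = 0.4864² = 0.2366 ≈ 0.237.

0.237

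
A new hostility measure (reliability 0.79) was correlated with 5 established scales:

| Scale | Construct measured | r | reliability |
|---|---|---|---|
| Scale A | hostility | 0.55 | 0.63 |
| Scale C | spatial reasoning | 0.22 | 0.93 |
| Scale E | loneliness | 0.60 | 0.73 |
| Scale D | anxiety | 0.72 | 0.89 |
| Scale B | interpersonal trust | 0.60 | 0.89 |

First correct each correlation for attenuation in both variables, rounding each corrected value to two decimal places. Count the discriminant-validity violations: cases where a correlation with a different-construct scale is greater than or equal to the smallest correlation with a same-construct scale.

Disattenuated r (r / √(r_scale · r_new)):
  Scale A (conv): 0.55 / √(0.63·0.79) = 0.78
  Scale C (disc): 0.22 / √(0.93·0.79) = 0.26
  Scale E (disc): 0.60 / √(0.73·0.79) = 0.79
  Scale D (disc): 0.72 / √(0.89·0.79) = 0.86
  Scale B (disc): 0.60 / √(0.89·0.79) = 0.72
Smallest convergent = 0.78. Discriminant values: 0.26, 0.79, 0.86, 0.72; count ≥ 0.78 → 2.

2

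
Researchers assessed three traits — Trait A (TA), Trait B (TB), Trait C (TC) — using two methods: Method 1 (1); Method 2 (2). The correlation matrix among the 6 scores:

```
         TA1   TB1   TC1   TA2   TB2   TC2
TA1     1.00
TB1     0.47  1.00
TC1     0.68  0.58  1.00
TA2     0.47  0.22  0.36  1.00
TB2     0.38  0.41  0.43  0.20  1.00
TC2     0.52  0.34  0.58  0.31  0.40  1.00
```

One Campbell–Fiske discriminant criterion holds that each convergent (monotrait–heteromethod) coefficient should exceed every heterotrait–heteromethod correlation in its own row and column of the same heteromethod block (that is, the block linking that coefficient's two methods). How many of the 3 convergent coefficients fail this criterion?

Convergent coefficients and their comparison sets:
TA (methods 1·2): 0.47 vs {0.38, 0.22, 0.52, 0.36} → fail.
TB (methods 1·2): 0.41 vs {0.22, 0.38, 0.34, 0.43} → fail.
TC (methods 1·2): 0.58 vs {0.36, 0.52, 0.43, 0.34} → pass.
2 of 3 fail.

2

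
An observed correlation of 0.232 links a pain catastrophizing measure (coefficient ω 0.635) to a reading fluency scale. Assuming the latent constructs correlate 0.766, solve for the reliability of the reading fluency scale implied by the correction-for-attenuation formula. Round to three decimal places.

r_true = r_obs / √(r_xx · r_yy) ⇒ 0.766 = 0.232 / √(0.635 · r_yy).
√(0.635 · r_yy) = 0.232 / 0.766 = 0.3029; 0.635 · r_yy = 0.0917; r_yy = 0.0917 / 0.635 ≈ 0.144.

0.144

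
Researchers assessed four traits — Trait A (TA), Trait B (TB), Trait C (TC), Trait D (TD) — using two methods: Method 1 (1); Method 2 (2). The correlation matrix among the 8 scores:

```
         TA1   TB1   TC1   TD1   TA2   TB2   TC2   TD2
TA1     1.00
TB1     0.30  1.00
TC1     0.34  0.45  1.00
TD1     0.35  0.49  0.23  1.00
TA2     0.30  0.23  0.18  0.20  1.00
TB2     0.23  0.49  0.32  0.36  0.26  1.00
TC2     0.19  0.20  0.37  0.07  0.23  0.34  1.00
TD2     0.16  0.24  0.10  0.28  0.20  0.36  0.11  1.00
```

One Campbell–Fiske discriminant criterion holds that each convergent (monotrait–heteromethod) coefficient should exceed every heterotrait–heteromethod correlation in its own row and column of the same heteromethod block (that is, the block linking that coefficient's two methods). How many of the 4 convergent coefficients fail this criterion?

1

Checking each validity diagonal entry against its comparison values:
TA (methods 1·2): 0.30 vs {0.23, 0.23, 0.19, 0.18, 0.16, 0.20} → pass.
TB (methods 1·2): 0.49 vs {0.23, 0.23, 0.20, 0.32, 0.24, 0.36} → pass.
TC (methods 1·2): 0.37 vs {0.18, 0.19, 0.32, 0.20, 0.10, 0.07} → pass.
TD (methods 1·2): 0.28 vs {0.20, 0.16, 0.36, 0.24, 0.07, 0.10} → fail.
1 of 4 fail.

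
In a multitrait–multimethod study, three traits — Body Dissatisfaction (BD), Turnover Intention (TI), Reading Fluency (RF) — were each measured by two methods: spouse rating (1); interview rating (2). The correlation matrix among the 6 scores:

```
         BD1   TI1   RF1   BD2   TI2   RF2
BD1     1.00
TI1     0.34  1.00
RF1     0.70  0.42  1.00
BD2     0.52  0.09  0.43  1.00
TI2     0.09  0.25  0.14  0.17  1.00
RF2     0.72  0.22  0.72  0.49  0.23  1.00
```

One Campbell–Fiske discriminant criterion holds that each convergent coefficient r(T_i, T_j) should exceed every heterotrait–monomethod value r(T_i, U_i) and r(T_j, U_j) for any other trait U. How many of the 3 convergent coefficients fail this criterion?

2

Convergent coefficients and their comparison sets:
BD (methods 1·2): 0.52 vs {0.34, 0.17, 0.70, 0.49} → fail.
TI (methods 1·2): 0.25 vs {0.34, 0.17, 0.42, 0.23} → fail.
RF (methods 1·2): 0.72 vs {0.70, 0.49, 0.42, 0.23} → pass.
2 of 3 fail.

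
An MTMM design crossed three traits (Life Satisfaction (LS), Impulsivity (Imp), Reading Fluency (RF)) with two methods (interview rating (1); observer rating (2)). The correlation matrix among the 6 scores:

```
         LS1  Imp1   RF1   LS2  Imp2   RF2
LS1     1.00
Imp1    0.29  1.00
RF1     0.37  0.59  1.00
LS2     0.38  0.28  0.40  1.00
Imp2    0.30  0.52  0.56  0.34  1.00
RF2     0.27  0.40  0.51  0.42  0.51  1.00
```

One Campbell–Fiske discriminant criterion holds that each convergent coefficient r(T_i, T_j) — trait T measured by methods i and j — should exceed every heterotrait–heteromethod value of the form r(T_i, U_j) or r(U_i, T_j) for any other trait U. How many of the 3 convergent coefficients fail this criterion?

3

Checking each validity diagonal entry against its comparison values:
LS (methods 1·2): 0.38 vs {0.30, 0.28, 0.27, 0.40} → fail.
Imp (methods 1·2): 0.52 vs {0.28, 0.30, 0.40, 0.56} → fail.
RF (methods 1·2): 0.51 vs {0.40, 0.27, 0.56, 0.40} → fail.
3 of 3 fail.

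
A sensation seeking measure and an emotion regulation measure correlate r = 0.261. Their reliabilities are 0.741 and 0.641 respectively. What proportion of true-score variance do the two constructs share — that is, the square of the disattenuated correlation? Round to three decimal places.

Disattenuated r = 0.261 / √(0.741 × 0.641) = 0.261 / 0.6892 = 0.3787.
Shared true-score variance = 0.3787² = 0.1434 ≈ 0.143.

0.143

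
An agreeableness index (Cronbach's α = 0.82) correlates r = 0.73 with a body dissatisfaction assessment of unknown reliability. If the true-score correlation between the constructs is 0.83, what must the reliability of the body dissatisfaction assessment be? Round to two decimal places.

r_true = r_obs / √(r_xx · r_yy) ⇒ 0.83 = 0.73 / √(0.82 · r_yy).
√(0.82 · r_yy) = 0.73 / 0.83 = 0.8795; 0.82 · r_yy = 0.7735; r_yy = 0.7735 / 0.82 ≈ 0.94.

0.94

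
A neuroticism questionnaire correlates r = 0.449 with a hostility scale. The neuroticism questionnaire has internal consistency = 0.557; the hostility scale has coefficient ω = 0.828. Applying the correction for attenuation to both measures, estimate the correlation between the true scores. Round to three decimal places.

r_true = r_obs / √(r_xx · r_yy) = 0.449 / √(0.557 × 0.828) = 0.449 / √0.461196 = 0.449 / 0.6791 ≈ 0.661.

0.661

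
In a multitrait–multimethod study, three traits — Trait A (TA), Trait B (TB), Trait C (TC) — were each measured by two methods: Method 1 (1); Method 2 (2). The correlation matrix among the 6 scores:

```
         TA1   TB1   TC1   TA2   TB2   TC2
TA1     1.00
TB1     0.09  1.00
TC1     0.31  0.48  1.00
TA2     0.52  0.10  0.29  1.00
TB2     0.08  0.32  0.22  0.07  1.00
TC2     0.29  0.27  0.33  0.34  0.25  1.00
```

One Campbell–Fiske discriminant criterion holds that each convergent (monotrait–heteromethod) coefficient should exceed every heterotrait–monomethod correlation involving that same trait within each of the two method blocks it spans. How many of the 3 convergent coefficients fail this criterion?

Convergent coefficients and their comparison sets:
TA (methods 1·2): 0.52 vs {0.09, 0.07, 0.31, 0.34} → pass.
TB (methods 1·2): 0.32 vs {0.09, 0.07, 0.48, 0.25} → fail.
TC (methods 1·2): 0.33 vs {0.31, 0.34, 0.48, 0.25} → fail.
2 of 3 fail.

2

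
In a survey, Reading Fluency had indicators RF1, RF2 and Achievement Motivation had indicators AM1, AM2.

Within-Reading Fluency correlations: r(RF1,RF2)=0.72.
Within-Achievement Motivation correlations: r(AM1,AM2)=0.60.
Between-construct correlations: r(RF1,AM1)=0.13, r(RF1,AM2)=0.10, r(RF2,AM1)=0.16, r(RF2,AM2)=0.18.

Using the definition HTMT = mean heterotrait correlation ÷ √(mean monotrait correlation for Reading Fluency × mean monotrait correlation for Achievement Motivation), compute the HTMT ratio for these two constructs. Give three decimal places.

Between-construct mean = 0.57/4 = 0.1425.
Mean within-RF = 0.72/1 = 0.7200; mean within-AM = 0.60/1 = 0.6000.
Geometric mean = √(0.7200 × 0.6000) = 0.6573.
HTMT = 0.1425 / 0.6573 = 0.217.

0.217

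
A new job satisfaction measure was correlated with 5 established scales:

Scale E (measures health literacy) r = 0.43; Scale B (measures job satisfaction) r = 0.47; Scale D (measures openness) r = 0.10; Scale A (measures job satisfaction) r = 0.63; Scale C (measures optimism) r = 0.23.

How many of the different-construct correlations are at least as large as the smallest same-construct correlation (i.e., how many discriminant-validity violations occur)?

0

Convergent (same construct = job satisfaction): Scale B, Scale A.
Smallest convergent = 0.47. Discriminant values: 0.43, 0.10, 0.23; count ≥ 0.47 → 0.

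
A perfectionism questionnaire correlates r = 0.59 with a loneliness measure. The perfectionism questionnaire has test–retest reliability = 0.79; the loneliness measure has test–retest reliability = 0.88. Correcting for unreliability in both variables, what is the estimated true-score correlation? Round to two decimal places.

0.71

r_true = r_obs / √(r_xx · r_yy) = 0.59 / √(0.79 × 0.88) = 0.59 / √0.6952 = 0.59 / 0.8338 ≈ 0.71.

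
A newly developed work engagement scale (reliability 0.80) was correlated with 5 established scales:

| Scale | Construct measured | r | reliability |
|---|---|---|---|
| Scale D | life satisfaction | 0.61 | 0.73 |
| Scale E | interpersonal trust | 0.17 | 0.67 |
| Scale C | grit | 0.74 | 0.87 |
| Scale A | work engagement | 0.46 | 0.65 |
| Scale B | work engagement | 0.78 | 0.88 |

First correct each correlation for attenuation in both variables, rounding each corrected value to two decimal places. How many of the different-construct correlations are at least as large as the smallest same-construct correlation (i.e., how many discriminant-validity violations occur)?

2

Disattenuated r (r / √(r_scale · r_new)):
  Scale D (disc): 0.61 / √(0.73·0.80) = 0.80
  Scale E (disc): 0.17 / √(0.67·0.80) = 0.23
  Scale C (disc): 0.74 / √(0.87·0.80) = 0.89
  Scale A (conv): 0.46 / √(0.65·0.80) = 0.64
  Scale B (conv): 0.78 / √(0.88·0.80) = 0.93
Smallest convergent = 0.64. Discriminant values: 0.80, 0.23, 0.89; count ≥ 0.64 → 2.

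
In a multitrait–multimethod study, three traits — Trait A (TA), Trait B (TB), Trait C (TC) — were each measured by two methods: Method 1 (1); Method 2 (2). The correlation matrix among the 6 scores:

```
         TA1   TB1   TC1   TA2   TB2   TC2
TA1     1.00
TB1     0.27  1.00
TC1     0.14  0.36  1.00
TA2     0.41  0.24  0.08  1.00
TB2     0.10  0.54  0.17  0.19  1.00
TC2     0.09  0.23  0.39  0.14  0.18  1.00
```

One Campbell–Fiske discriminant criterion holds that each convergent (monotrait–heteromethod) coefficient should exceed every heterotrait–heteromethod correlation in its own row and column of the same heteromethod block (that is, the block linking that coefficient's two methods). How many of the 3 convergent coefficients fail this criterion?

Checking each validity diagonal entry against its comparison values:
TA (methods 1·2): 0.41 vs {0.10, 0.24, 0.09, 0.08} → pass.
TB (methods 1·2): 0.54 vs {0.24, 0.10, 0.23, 0.17} → pass.
TC (methods 1·2): 0.39 vs {0.08, 0.09, 0.17, 0.23} → pass.
0 of 3 fail.

0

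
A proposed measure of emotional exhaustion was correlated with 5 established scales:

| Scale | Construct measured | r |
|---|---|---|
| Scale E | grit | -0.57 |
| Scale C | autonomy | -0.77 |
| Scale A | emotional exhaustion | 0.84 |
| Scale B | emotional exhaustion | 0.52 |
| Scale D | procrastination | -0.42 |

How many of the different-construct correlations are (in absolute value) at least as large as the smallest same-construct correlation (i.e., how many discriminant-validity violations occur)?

2

Convergent (same construct = emotional exhaustion): Scale A, Scale B.
Smallest convergent = 0.52. Discriminant |r|: 0.57, 0.77, 0.42; count ≥ 0.52 → 2.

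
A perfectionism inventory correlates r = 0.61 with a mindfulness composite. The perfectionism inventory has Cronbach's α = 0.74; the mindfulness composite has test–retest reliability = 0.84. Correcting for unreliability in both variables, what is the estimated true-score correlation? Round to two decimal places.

0.77

r_true = r_obs / √(r_xx · r_yy) = 0.61 / √(0.74 × 0.84) = 0.61 / √0.6216 = 0.61 / 0.7884 ≈ 0.77.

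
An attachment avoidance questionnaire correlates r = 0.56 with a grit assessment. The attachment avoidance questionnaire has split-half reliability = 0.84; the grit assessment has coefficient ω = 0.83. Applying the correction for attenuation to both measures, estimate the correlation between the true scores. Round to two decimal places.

r_true = r_obs / √(r_xx · r_yy) = 0.56 / √(0.84 × 0.83) = 0.56 / √0.6972 = 0.56 / 0.8350 ≈ 0.67.

0.67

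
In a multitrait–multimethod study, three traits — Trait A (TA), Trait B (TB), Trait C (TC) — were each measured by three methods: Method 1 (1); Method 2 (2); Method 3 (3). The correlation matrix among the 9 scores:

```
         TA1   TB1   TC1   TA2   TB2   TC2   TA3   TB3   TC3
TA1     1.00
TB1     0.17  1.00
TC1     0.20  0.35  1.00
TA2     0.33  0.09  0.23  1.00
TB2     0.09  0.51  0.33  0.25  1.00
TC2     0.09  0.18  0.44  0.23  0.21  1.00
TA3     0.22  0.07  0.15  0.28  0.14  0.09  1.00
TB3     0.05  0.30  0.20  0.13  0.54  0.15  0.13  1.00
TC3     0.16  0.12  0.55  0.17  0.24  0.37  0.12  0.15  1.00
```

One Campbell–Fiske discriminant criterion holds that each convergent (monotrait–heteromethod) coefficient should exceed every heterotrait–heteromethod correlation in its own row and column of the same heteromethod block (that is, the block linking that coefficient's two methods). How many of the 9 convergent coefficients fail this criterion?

0

Checking each validity diagonal entry against its comparison values:
TA (methods 1·2): 0.33 vs {0.09, 0.09, 0.09, 0.23} → pass.
TA (methods 1·3): 0.22 vs {0.05, 0.07, 0.16, 0.15} → pass.
TA (methods 2·3): 0.28 vs {0.13, 0.14, 0.17, 0.09} → pass.
TB (methods 1·2): 0.51 vs {0.09, 0.09, 0.18, 0.33} → pass.
TB (methods 1·3): 0.30 vs {0.07, 0.05, 0.12, 0.20} → pass.
TB (methods 2·3): 0.54 vs {0.14, 0.13, 0.24, 0.15} → pass.
TC (methods 1·2): 0.44 vs {0.23, 0.09, 0.33, 0.18} → pass.
TC (methods 1·3): 0.55 vs {0.15, 0.16, 0.20, 0.12} → pass.
TC (methods 2·3): 0.37 vs {0.09, 0.17, 0.15, 0.24} → pass.
0 of 9 fail.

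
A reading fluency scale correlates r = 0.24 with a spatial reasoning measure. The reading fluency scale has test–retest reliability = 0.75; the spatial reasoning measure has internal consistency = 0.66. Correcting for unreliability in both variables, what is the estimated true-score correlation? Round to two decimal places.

0.34

r_true = r_obs / √(r_xx · r_yy) = 0.24 / √(0.75 × 0.66) = 0.24 / √0.4950 = 0.24 / 0.7036 ≈ 0.34.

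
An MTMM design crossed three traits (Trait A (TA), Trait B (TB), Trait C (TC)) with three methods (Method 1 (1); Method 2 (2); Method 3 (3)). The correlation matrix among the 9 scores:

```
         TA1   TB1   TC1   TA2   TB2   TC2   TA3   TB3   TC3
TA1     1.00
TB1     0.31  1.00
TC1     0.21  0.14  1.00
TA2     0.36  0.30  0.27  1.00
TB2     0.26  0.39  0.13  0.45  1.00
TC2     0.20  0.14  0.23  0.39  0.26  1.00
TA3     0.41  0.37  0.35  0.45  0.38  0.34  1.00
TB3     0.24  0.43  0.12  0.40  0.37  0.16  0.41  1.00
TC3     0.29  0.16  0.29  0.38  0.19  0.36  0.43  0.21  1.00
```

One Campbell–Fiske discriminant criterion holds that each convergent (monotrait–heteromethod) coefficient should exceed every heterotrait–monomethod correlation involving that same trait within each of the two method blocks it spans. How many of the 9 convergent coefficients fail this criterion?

Convergent coefficients and their comparison sets:
TA (methods 1·2): 0.36 vs {0.31, 0.45, 0.21, 0.39} → fail.
TA (methods 1·3): 0.41 vs {0.31, 0.41, 0.21, 0.43} → fail.
TA (methods 2·3): 0.45 vs {0.45, 0.41, 0.39, 0.43} → fail.
TB (methods 1·2): 0.39 vs {0.31, 0.45, 0.14, 0.26} → fail.
TB (methods 1·3): 0.43 vs {0.31, 0.41, 0.14, 0.21} → pass.
TB (methods 2·3): 0.37 vs {0.45, 0.41, 0.26, 0.21} → fail.
TC (methods 1·2): 0.23 vs {0.21, 0.39, 0.14, 0.26} → fail.
TC (methods 1·3): 0.29 vs {0.21, 0.43, 0.14, 0.21} → fail.
TC (methods 2·3): 0.36 vs {0.39, 0.43, 0.26, 0.21} → fail.
8 of 9 fail.

8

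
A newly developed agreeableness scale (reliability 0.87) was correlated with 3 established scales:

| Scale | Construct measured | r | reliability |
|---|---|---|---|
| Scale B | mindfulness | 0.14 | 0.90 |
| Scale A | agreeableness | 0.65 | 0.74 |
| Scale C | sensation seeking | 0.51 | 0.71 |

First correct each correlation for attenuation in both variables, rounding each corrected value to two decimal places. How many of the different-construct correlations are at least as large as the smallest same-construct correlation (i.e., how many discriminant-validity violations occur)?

0

Disattenuated r (r / √(r_scale · r_new)):
  Scale B (disc): 0.14 / √(0.90·0.87) = 0.16
  Scale A (conv): 0.65 / √(0.74·0.87) = 0.81
  Scale C (disc): 0.51 / √(0.71·0.87) = 0.65
Smallest convergent = 0.81. Discriminant values: 0.16, 0.65; count ≥ 0.81 → 0.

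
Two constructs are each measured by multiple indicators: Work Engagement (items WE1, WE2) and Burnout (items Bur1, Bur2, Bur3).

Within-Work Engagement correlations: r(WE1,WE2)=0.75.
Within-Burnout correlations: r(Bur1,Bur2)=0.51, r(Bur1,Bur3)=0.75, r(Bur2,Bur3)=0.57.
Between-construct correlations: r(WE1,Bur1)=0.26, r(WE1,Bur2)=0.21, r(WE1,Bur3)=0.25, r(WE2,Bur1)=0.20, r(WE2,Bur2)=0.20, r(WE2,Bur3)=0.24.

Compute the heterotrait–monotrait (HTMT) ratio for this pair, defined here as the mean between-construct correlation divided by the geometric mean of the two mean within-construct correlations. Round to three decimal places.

0.335

Between-construct mean = 1.36/6 = 0.2267.
Mean within-WE = 0.75/1 = 0.7500; mean within-Bur = 1.83/3 = 0.6100.
Geometric mean = √(0.7500 × 0.6100) = 0.6764.
HTMT = 0.2267 / 0.6764 = 0.335.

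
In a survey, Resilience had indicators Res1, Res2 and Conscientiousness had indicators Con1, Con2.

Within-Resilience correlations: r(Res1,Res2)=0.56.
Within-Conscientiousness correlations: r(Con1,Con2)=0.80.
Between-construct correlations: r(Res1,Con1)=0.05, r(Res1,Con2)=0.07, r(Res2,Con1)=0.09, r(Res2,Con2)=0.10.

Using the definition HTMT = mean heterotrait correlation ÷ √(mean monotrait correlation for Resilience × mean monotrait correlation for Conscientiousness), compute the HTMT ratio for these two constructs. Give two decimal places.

0.12

Mean heterotrait r = 0.31/4 = 0.0775.
Mean within-Res = 0.56/1 = 0.5600; mean within-Con = 0.80/1 = 0.8000.
Geometric mean = √(0.5600 × 0.8000) = 0.6693.
HTMT = 0.0775 / 0.6693 = 0.12.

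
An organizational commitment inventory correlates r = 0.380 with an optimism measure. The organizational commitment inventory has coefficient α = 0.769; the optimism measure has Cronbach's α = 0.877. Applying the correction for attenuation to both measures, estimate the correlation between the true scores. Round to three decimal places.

r_true = r_obs / √(r_xx · r_yy) = 0.380 / √(0.769 × 0.877) = 0.380 / √0.674413 = 0.380 / 0.8212 ≈ 0.463.

0.463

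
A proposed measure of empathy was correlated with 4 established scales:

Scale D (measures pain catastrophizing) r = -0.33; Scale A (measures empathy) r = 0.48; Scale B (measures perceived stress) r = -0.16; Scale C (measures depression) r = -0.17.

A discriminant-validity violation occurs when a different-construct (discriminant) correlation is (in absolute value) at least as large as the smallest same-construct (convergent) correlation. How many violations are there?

0

Convergent (same construct = empathy): Scale A.
Smallest convergent = 0.48. Discriminant |r|: 0.33, 0.16, 0.17; count ≥ 0.48 → 0.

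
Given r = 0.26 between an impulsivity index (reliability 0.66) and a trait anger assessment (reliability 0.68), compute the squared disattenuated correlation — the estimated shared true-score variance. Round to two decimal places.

0.15

Disattenuated r = 0.26 / √(0.66 × 0.68) = 0.26 / 0.6699 = 0.3881.
Shared true-score variance = 0.3881² = 0.1506 ≈ 0.15.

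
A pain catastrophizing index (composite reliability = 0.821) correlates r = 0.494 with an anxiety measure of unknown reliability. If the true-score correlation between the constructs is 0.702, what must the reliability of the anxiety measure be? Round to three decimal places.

r_true = r_obs / √(r_xx · r_yy) ⇒ 0.702 = 0.494 / √(0.821 · r_yy).
√(0.821 · r_yy) = 0.494 / 0.702 = 0.7037; 0.821 · r_yy = 0.4952; r_yy = 0.4952 / 0.821 ≈ 0.603.

0.603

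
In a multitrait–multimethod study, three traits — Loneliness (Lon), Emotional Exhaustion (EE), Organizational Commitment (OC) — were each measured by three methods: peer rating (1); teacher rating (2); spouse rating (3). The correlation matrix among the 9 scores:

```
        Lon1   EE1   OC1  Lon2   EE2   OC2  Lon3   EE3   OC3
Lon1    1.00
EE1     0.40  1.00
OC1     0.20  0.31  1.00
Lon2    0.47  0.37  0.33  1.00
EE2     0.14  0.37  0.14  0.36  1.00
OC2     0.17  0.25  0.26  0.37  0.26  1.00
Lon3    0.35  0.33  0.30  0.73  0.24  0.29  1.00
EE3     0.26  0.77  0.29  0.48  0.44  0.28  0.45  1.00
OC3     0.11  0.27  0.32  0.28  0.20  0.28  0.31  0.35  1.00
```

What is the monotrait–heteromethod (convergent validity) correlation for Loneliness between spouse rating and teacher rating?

Same trait (Lon), different methods: r(Lon3, Lon2) = 0.73.

0.73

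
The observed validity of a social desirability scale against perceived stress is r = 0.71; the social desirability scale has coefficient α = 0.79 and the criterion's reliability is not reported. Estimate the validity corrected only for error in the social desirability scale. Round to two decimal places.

0.80

Single correction: r_c = r_obs / √r_xx = 0.71 / √0.79 = 0.71 / 0.8888 ≈ 0.80.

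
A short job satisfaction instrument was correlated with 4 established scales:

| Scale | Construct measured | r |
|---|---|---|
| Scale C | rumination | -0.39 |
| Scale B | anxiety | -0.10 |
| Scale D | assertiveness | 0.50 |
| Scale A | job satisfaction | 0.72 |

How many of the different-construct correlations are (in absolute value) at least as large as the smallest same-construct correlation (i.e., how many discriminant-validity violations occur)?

0

Convergent (same construct = job satisfaction): Scale A.
Smallest convergent = 0.72. Discriminant |r|: 0.39, 0.10, 0.50; count ≥ 0.72 → 0.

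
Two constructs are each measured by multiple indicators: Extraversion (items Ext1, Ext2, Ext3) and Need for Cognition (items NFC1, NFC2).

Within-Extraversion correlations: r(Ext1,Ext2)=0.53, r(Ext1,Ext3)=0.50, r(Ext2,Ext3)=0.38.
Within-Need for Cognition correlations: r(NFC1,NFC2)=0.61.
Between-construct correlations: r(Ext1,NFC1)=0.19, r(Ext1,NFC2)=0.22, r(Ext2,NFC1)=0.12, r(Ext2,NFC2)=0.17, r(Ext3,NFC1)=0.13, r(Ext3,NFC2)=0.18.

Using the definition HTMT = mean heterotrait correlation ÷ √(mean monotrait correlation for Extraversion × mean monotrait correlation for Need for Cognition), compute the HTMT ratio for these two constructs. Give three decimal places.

Mean heterotrait r = 1.01/6 = 0.1683.
Mean within-Ext = 1.41/3 = 0.4700; mean within-NFC = 0.61/1 = 0.6100.
Geometric mean = √(0.4700 × 0.6100) = 0.5354.
HTMT = 0.1683 / 0.5354 = 0.314.

0.314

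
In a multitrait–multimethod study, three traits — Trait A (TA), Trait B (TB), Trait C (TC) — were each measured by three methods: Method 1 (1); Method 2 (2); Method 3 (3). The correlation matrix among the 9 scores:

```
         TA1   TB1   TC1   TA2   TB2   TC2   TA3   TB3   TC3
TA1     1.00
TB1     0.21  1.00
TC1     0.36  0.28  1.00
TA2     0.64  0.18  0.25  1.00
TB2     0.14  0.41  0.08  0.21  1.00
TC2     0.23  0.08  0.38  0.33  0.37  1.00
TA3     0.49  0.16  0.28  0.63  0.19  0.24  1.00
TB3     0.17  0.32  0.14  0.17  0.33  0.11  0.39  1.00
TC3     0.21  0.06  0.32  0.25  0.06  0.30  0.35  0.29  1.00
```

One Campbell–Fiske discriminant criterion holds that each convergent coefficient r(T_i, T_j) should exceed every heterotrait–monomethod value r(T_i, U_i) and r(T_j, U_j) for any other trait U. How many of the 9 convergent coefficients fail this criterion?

4

Each convergent coefficient versus the relevant comparison correlations:
TA (methods 1·2): 0.64 vs {0.21, 0.21, 0.36, 0.33} → pass.
TA (methods 1·3): 0.49 vs {0.21, 0.39, 0.36, 0.35} → pass.
TA (methods 2·3): 0.63 vs {0.21, 0.39, 0.33, 0.35} → pass.
TB (methods 1·2): 0.41 vs {0.21, 0.21, 0.28, 0.37} → pass.
TB (methods 1·3): 0.32 vs {0.21, 0.39, 0.28, 0.29} → fail.
TB (methods 2·3): 0.33 vs {0.21, 0.39, 0.37, 0.29} → fail.
TC (methods 1·2): 0.38 vs {0.36, 0.33, 0.28, 0.37} → pass.
TC (methods 1·3): 0.32 vs {0.36, 0.35, 0.28, 0.29} → fail.
TC (methods 2·3): 0.30 vs {0.33, 0.35, 0.37, 0.29} → fail.
4 of 9 fail.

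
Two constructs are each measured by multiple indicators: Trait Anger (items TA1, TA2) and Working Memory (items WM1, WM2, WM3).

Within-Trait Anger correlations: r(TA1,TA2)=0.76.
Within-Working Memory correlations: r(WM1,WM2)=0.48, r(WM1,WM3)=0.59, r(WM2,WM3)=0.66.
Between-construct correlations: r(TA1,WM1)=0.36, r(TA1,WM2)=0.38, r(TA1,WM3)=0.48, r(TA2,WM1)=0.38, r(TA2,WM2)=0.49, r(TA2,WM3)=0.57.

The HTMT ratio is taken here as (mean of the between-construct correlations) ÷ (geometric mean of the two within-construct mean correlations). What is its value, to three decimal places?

Between-construct mean = 2.66/6 = 0.4433.
Mean within-TA = 0.76/1 = 0.7600; mean within-WM = 1.73/3 = 0.5767.
Geometric mean = √(0.7600 × 0.5767) = 0.6620.
HTMT = 0.4433 / 0.6620 = 0.670.

0.670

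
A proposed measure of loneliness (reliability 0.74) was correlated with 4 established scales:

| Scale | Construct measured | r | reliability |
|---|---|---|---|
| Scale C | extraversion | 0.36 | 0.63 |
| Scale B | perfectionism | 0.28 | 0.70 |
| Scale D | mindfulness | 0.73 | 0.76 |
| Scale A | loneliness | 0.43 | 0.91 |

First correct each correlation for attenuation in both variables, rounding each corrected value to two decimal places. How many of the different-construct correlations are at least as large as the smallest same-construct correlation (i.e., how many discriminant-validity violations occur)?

Disattenuated r (r / √(r_scale · r_new)):
  Scale C (disc): 0.36 / √(0.63·0.74) = 0.53
  Scale B (disc): 0.28 / √(0.70·0.74) = 0.39
  Scale D (disc): 0.73 / √(0.76·0.74) = 0.97
  Scale A (conv): 0.43 / √(0.91·0.74) = 0.52
Smallest convergent = 0.52. Discriminant values: 0.53, 0.39, 0.97; count ≥ 0.52 → 2.

2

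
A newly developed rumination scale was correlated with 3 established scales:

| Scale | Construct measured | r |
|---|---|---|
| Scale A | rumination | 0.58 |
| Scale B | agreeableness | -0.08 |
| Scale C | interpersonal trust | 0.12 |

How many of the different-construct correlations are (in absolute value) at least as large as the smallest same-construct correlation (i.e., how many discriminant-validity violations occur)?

0

Convergent (same construct = rumination): Scale A.
Smallest convergent = 0.58. Discriminant |r|: 0.08, 0.12; count ≥ 0.58 → 0.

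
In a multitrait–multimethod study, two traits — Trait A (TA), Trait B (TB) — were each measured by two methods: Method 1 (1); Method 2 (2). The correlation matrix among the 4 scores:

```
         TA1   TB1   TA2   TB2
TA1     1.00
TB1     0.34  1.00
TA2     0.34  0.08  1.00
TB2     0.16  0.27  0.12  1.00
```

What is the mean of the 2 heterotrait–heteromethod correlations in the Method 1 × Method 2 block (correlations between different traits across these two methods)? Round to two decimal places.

HTHM values (method 1 × method 2): 0.16, 0.08; mean = 0.24/2 = 0.12.

0.12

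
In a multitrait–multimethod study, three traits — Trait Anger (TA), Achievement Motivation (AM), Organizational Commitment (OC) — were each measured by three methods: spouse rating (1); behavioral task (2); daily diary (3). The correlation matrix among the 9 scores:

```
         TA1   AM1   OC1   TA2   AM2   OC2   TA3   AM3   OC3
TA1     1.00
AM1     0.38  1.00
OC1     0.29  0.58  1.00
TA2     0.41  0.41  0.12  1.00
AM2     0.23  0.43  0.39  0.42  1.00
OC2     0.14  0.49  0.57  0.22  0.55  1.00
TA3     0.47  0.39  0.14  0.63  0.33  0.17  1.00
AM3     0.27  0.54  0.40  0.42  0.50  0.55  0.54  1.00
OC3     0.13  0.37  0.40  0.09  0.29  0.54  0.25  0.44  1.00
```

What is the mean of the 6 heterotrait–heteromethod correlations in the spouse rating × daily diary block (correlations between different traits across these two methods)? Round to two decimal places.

0.28

HTHM values (method 1 × method 3): 0.27, 0.13, 0.39, 0.37, 0.14, 0.40; mean = 1.70/6 = 0.28.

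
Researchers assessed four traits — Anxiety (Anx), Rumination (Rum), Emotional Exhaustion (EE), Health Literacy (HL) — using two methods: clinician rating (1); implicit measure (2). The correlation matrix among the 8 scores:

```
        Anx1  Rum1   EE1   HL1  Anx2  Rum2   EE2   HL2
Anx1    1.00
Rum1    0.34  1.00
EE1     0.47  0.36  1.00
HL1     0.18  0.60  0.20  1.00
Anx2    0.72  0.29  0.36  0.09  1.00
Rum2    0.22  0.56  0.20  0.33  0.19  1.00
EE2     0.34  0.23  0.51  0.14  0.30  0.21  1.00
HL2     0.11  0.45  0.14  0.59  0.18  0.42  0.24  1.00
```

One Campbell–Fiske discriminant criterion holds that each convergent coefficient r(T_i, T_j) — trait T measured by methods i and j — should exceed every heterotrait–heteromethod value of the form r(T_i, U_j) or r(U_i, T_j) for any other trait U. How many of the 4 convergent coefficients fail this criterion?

Checking each validity diagonal entry against its comparison values:
Anx (methods 1·2): 0.72 vs {0.22, 0.29, 0.34, 0.36, 0.11, 0.09} → pass.
Rum (methods 1·2): 0.56 vs {0.29, 0.22, 0.23, 0.20, 0.45, 0.33} → pass.
EE (methods 1·2): 0.51 vs {0.36, 0.34, 0.20, 0.23, 0.14, 0.14} → pass.
HL (methods 1·2): 0.59 vs {0.09, 0.11, 0.33, 0.45, 0.14, 0.14} → pass.
0 of 4 fail.

0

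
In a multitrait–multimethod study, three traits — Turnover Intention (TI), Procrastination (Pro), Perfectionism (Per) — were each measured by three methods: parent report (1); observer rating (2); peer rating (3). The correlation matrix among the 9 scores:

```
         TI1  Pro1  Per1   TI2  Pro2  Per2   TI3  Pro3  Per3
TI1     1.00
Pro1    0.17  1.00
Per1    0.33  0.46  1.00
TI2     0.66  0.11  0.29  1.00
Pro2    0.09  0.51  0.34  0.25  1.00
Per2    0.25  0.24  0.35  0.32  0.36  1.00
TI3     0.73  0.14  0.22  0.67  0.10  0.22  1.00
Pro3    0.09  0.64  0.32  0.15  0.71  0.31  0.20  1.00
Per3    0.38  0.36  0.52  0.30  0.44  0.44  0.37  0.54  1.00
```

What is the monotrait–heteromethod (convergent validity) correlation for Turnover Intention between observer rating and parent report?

0.66

Same trait (TI), different methods: r(TI2, TI1) = 0.66.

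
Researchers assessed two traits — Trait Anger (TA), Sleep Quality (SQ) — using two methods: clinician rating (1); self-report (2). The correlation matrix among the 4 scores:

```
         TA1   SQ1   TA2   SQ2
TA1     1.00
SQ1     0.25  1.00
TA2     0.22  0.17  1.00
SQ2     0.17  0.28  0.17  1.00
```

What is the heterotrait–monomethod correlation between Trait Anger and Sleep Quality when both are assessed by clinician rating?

Different traits, same method: r(TA1, SQ1) = 0.25.

0.25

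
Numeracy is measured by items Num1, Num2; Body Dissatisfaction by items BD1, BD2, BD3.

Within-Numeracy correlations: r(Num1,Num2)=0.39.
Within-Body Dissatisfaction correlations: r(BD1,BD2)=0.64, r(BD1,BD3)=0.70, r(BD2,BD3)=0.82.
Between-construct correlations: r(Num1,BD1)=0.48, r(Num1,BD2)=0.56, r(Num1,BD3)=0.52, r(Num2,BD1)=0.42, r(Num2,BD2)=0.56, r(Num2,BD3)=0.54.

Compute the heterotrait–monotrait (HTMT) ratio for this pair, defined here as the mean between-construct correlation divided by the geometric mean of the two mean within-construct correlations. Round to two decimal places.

0.97

Mean between = 3.08/6 = 0.5133.
Mean within-Num = 0.39/1 = 0.3900; mean within-BD = 2.16/3 = 0.7200.
Geometric mean = √(0.3900 × 0.7200) = 0.5299.
HTMT = 0.5133 / 0.5299 = 0.97.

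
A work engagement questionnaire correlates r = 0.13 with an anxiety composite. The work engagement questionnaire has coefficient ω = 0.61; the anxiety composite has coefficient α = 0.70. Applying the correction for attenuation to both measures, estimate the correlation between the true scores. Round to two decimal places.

0.20

r_true = r_obs / √(r_xx · r_yy) = 0.13 / √(0.61 × 0.70) = 0.13 / √0.4270 = 0.13 / 0.6535 ≈ 0.20.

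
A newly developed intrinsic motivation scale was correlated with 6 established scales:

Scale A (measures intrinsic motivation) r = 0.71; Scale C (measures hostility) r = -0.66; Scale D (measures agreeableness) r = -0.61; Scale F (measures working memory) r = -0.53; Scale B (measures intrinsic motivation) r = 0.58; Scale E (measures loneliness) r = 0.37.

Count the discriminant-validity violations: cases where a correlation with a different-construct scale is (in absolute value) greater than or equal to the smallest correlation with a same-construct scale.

Convergent (same construct = intrinsic motivation): Scale A, Scale B.
Smallest convergent = 0.58. Discriminant |r|: 0.66, 0.61, 0.53, 0.37; count ≥ 0.58 → 2.

2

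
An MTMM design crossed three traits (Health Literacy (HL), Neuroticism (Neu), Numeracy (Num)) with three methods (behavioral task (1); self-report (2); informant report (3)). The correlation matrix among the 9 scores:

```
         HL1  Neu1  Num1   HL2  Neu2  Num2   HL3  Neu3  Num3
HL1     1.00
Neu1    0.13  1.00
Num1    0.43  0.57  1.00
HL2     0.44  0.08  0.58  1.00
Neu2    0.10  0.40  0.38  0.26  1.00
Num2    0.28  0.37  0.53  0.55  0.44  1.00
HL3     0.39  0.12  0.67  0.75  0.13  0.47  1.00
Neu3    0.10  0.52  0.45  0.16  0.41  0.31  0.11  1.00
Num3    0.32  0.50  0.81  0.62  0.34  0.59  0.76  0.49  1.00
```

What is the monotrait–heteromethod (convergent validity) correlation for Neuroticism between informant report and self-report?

Same trait (Neu), different methods: r(Neu3, Neu2) = 0.41.

0.41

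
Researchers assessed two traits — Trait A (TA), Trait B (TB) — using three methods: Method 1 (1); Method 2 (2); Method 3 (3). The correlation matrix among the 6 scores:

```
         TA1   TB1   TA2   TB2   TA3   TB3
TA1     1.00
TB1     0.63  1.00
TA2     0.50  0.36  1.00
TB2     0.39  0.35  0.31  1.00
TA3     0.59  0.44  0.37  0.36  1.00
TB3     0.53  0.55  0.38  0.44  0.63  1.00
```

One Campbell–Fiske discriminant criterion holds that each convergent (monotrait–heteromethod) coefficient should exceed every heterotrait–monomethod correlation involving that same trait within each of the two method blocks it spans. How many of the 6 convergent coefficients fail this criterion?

6

Convergent coefficients and their comparison sets:
TA (methods 1·2): 0.50 vs {0.63, 0.31} → fail.
TA (methods 1·3): 0.59 vs {0.63, 0.63} → fail.
TA (methods 2·3): 0.37 vs {0.31, 0.63} → fail.
TB (methods 1·2): 0.35 vs {0.63, 0.31} → fail.
TB (methods 1·3): 0.55 vs {0.63, 0.63} → fail.
TB (methods 2·3): 0.44 vs {0.31, 0.63} → fail.
6 of 6 fail.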